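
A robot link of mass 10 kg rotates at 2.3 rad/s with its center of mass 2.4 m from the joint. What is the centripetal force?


F = m * omega^2 * r
= 10 * 2.3^2 * 2.4
= 10 * 5.29 * 2.4
= 126.96 N


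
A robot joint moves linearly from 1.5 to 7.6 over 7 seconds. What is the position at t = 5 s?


s = t/T = 5/7 = 0.7143
p(t) = p0 + (pf-p0)*s
= 1.5 + (7.6 - 1.5) * 0.7143
= 5.8571


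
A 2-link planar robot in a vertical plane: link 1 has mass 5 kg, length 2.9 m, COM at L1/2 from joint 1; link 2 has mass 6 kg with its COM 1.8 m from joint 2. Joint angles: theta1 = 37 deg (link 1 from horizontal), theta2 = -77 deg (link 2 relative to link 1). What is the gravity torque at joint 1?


Horizontal distance from joint 1 to link-1 COM:
  x_c1 = (L1/2)*cos(t1) = 1.45 * 0.7986 = 1.158 m
Horizontal distance from joint 1 to link-2 COM:
  x_c2 = L1*cos(t1) + Lc2*cos(t1+t2)
       = 2.9*0.7986 + 1.8*0.766 = 3.6949 m
tau1 = m1*g*x_c1 + m2*g*x_c2
     = 5*9.81*1.158 + 6*9.81*3.6949
     = 56.801 + 217.4832
     = 274.2841 Nm


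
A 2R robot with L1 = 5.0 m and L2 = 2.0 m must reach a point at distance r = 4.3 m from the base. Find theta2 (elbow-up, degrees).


cos(theta2) = (r^2 - L1^2 - L2^2) / (2*L1*L2)
cos(theta2) = (18.49 - 25.0 - 4.0) / 20.0
cos(theta2) = -0.5255
theta2 = 121.7019 degrees


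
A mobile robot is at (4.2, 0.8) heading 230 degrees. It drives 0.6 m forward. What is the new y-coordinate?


y_new = y0 + d*sin(theta)
= 0.8 + 0.6*sin(230)
= 0.8 + -0.4596
= 0.3404


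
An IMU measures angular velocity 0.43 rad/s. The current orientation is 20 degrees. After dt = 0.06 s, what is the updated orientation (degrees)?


delta_theta = w * dt = 0.43 * 0.06 = 0.0258 rad
= 1.4782 deg
theta_new = 20 + 1.4782 = 21.4782 deg


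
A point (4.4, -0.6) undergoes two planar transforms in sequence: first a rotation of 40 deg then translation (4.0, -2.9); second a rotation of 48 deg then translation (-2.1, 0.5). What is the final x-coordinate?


After transform 1:
x1 = cos(40)*4.4 - sin(40)*-0.6 + 4.0 = 7.7563
y1 = sin(40)*4.4 + cos(40)*-0.6 + -2.9 = -0.5314
After transform 2:
x2 = cos(48)*7.7563 - sin(48)*-0.5314 + -2.1
= 3.4848


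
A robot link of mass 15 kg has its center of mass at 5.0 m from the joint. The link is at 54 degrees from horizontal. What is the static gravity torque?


tau = m*g*L*cos(angle)
= 15 * 9.81 * 5.0 * cos(54 deg)
= 15 * 9.81 * 5.0 * 0.5878
= 432.463 Nm


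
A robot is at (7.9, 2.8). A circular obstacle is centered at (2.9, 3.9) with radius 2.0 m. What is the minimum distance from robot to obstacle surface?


center_dist = sqrt((7.9-2.9)^2 + (2.8-3.9)^2)
= sqrt(25.0 + 1.21)
= 5.1196
min_dist = center_dist - radius = 5.1196 - 2.0 = 3.1196 m


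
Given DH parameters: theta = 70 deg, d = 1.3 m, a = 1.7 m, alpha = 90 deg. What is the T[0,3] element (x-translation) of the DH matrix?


T[0,3] = a * cos(theta)
= 1.7 * cos(70 deg)
= 1.7 * 0.342
= 0.5814


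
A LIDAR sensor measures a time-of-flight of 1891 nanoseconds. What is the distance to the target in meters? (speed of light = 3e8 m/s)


tof = 1891 ns = 1.891e-06 s
dist = c * tof / 2
= 3e8 * 1.891e-06 / 2
= 283.65 m


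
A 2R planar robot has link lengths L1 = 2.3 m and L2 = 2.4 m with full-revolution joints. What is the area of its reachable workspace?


r_max = L1 + L2 = 4.7 m
r_min = |L1 - L2| = 0.1 m
Area = pi*(r_max^2 - r_min^2)
= pi*(22.09 - 0.01)
= pi * 22.08
= 69.3664 m^2


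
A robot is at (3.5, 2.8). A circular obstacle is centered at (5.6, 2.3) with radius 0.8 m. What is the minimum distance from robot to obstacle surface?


center_dist = sqrt((3.5-5.6)^2 + (2.8-2.3)^2)
= sqrt(4.41 + 0.25)
= 2.1587
min_dist = center_dist - radius = 2.1587 - 0.8 = 1.3587 m


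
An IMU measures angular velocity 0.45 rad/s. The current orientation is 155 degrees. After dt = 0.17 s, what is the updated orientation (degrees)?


delta_theta = w * dt = 0.45 * 0.17 = 0.0765 rad
= 4.3831 deg
theta_new = 155 + 4.3831 = 159.3831 deg


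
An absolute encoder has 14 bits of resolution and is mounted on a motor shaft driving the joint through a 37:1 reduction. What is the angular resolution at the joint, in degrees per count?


counts = 2^14 = 16384
effective counts at joint = 16384 * 37 = 606208
resolution = 360 / 606208
= 5.9386e-04 deg/count


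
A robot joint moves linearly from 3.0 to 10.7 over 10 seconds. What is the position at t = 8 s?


s = t/T = 8/10 = 0.8
p(t) = p0 + (pf-p0)*s
= 3.0 + (10.7 - 3.0) * 0.8
= 9.16


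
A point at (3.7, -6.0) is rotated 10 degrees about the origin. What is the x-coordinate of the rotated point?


x' = x*cos(theta) - y*sin(theta)
cos(10 deg) = 0.9848, sin(10 deg) = 0.1736
x' = 3.7 * 0.9848 - -6.0 * 0.1736
= 3.6438 - -1.0419
= 4.6857


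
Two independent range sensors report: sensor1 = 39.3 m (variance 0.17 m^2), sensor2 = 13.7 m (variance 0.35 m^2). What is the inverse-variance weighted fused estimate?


w1 = (1/var1) / (1/var1 + 1/var2)
   = 5.8824 / (5.8824 + 2.8571) = 0.6731
w2 = 1 - w1 = 0.3269
fused = w1*s1 + w2*s2 = 26.4519 + 4.4788
= 30.9308 m


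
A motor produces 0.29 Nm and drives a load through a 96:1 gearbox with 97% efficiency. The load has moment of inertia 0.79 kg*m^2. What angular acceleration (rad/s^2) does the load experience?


tau_out = tau_motor * N * eta
= 0.29 * 96 * 0.97 = 27.0048 Nm
alpha = tau_out / I = 27.0048 / 0.79
= 34.1833 rad/s^2


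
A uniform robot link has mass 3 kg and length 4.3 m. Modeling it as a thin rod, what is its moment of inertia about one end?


I = (1/3) * m * L^2
= (1/3) * 3 * 4.3^2
= 0.333333 * 3 * 18.49
= 18.49 kg*m^2


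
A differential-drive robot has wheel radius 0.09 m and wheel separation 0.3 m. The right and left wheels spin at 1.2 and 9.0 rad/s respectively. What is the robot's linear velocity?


vR = r*wR = 0.09*1.2 = 0.108 m/s
vL = r*wL = 0.09*9.0 = 0.81 m/s
v = (vR+vL)/2 = 0.459 m/s
omega = (vR-vL)/L = -2.34 rad/s
linear velocity = 0.459 m/s


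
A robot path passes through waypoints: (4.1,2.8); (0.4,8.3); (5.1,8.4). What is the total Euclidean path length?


Segment lengths:
  seg1 = sqrt((-3.7)^2 + (5.5)^2) = 6.6287
  seg2 = sqrt((4.7)^2 + (0.1)^2) = 4.7011
Total = 11.3298


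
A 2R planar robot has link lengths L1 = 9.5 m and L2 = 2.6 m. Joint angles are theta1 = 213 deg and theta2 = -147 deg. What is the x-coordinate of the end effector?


Convert angles to radians: theta1 = 3.7176, theta2 = -2.5656
x = L1*cos(theta1) + L2*cos(theta1+theta2)
x = -7.9674 + 1.0575
x = -6.9099


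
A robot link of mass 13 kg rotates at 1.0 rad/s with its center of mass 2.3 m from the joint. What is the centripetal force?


F = m * omega^2 * r
= 13 * 1.0^2 * 2.3
= 13 * 1.0 * 2.3
= 29.9 N


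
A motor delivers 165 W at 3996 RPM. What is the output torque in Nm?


omega = 3996 * 2*pi/60 = 418.4601 rad/s
tau = P / omega = 165 / 418.4601
= 0.3943 Nm


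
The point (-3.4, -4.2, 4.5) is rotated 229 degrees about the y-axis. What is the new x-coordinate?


Rotation about y-axis: x' = x*cos(theta) + z*sin(theta)
= -3.4 * -0.6561 + 4.5 * -0.7547
= -1.1656


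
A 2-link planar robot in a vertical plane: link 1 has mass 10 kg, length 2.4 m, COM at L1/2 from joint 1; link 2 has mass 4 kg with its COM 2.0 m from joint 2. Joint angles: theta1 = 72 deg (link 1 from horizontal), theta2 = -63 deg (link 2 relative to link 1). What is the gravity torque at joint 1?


Horizontal distance from joint 1 to link-1 COM:
  x_c1 = (L1/2)*cos(t1) = 1.2 * 0.309 = 0.3708 m
Horizontal distance from joint 1 to link-2 COM:
  x_c2 = L1*cos(t1) + Lc2*cos(t1+t2)
       = 2.4*0.309 + 2.0*0.9877 = 2.717 m
tau1 = m1*g*x_c1 + m2*g*x_c2
     = 10*9.81*0.3708 + 4*9.81*2.717
     = 36.3775 + 106.6158
     = 142.9932 Nm


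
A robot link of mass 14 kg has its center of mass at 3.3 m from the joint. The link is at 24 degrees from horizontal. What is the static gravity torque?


tau = m*g*L*cos(angle)
= 14 * 9.81 * 3.3 * cos(24 deg)
= 14 * 9.81 * 3.3 * 0.9135
= 414.0389 Nm


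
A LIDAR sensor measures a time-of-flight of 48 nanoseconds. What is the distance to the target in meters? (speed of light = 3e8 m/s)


tof = 48 ns = 4.8e-08 s
dist = c * tof / 2
= 3e8 * 4.8e-08 / 2
= 7.2 m


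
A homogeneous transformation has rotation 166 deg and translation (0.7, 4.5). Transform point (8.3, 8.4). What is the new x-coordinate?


x' = cos(theta)*px - sin(theta)*py + tx
= -0.9703*8.3 - 0.2419*8.4 + 0.7
= -9.3856


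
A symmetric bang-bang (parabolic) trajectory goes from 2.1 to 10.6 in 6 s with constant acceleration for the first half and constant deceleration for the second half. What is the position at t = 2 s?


Symmetric rest-to-rest: each phase covers (pf-p0)/2 in time T/2. 0.5*a*(T/2)^2 = (pf-p0)/2 => a = 4*(pf-p0)/T^2
a = 4*(10.6-2.1)/6^2 = 0.9444
t = 2 is in the acceleration phase (t <= T/2).
p = p0 + 0.5*a*t^2 = 2.1 + 0.5*0.9444*2^2
= 3.9889


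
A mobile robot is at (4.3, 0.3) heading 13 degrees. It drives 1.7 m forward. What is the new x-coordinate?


x_new = x0 + d*cos(theta)
= 4.3 + 1.7*cos(13)
= 4.3 + 1.6564
= 5.9564


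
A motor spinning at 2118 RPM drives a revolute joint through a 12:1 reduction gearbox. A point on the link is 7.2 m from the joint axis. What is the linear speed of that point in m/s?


omega_motor = 2118 * 2*pi/60 = 221.7964 rad/s
omega_joint = omega_motor / 12 = 18.483 rad/s
v = omega_joint * r = 18.483 * 7.2
= 133.0779 m/s


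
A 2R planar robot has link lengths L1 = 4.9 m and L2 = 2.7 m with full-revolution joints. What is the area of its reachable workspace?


r_max = L1 + L2 = 7.6 m
r_min = |L1 - L2| = 2.2 m
Area = pi*(r_max^2 - r_min^2)
= pi*(57.76 - 4.84)
= pi * 52.92
= 166.2531 m^2


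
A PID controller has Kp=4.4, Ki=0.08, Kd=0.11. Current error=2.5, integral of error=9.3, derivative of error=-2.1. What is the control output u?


u = Kp*e + Ki*int(e) + Kd*de/dt
= 4.4*2.5 + 0.08*9.3 + 0.11*(-2.1)
= 11.0 + 0.744 + -0.231
= 11.513


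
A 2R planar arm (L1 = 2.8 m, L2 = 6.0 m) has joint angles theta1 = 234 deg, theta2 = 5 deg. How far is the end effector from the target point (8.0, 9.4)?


End effector via forward kinematics:
x = L1*cos(t1) + L2*cos(t1+t2) = -4.736
y = L1*sin(t1) + L2*sin(t1+t2) = -7.4083
Distance to target:
d = sqrt((8.0 - -4.736)^2 + (9.4 - -7.4083)^2)
= sqrt(162.2064 + 282.5173)
= 21.0885 m


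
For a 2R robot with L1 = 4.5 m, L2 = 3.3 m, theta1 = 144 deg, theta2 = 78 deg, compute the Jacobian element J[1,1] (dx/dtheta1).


J[1,1] = -L1*sin(t1) - L2*sin(t1+t2)
= -4.5*sin(144) - 3.3*sin(222)
= -0.4369


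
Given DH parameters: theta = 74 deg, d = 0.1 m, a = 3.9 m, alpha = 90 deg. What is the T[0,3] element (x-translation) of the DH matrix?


T[0,3] = a * cos(theta)
= 3.9 * cos(74 deg)
= 3.9 * 0.2756
= 1.075


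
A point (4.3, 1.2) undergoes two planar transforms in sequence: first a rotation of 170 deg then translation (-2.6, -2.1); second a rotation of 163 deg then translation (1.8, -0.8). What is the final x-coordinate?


After transform 1:
x1 = cos(170)*4.3 - sin(170)*1.2 + -2.6 = -7.0431
y1 = sin(170)*4.3 + cos(170)*1.2 + -2.1 = -2.5351
After transform 2:
x2 = cos(163)*-7.0431 - sin(163)*-2.5351 + 1.8
= 9.2765


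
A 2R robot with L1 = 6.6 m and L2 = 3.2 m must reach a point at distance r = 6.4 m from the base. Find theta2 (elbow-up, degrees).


cos(theta2) = (r^2 - L1^2 - L2^2) / (2*L1*L2)
cos(theta2) = (40.96 - 43.56 - 10.24) / 42.24
cos(theta2) = -0.303977
theta2 = 107.6966 degrees


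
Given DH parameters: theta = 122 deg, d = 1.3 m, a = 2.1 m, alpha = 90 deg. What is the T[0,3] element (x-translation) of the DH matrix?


T[0,3] = a * cos(theta)
= 2.1 * cos(122 deg)
= 2.1 * -0.5299
= -1.1128


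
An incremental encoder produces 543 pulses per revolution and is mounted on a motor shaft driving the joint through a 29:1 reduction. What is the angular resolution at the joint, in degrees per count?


counts per rev = 543
effective counts at joint = 543 * 29 = 15747
resolution = 360 / 15747
= 0.0229 deg/count


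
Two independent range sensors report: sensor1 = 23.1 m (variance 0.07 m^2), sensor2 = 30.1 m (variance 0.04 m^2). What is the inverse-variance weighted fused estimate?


w1 = (1/var1) / (1/var1 + 1/var2)
   = 14.2857 / (14.2857 + 25.0) = 0.3636
w2 = 1 - w1 = 0.6364
fused = w1*s1 + w2*s2 = 8.4 + 19.1545
= 27.5545 m


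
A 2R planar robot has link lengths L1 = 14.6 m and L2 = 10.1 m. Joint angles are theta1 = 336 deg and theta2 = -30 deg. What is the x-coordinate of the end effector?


Convert angles to radians: theta1 = 5.8643, theta2 = -0.5236
x = L1*cos(theta1) + L2*cos(theta1+theta2)
x = 13.3378 + 5.9366
x = 19.2744


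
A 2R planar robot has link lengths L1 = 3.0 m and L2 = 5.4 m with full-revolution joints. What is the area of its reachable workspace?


r_max = L1 + L2 = 8.4 m
r_min = |L1 - L2| = 2.4 m
Area = pi*(r_max^2 - r_min^2)
= pi*(70.56 - 5.76)
= pi * 64.8
= 203.5752 m^2


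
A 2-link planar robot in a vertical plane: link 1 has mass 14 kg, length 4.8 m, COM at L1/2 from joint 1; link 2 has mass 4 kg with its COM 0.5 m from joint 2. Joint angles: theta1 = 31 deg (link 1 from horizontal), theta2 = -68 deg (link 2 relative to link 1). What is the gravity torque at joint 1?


Horizontal distance from joint 1 to link-1 COM:
  x_c1 = (L1/2)*cos(t1) = 2.4 * 0.8572 = 2.0572 m
Horizontal distance from joint 1 to link-2 COM:
  x_c2 = L1*cos(t1) + Lc2*cos(t1+t2)
       = 4.8*0.8572 + 0.5*0.7986 = 4.5137 m
tau1 = m1*g*x_c1 + m2*g*x_c2
     = 14*9.81*2.0572 + 4*9.81*4.5137
     = 282.5361 + 177.1184
     = 459.6545 Nm


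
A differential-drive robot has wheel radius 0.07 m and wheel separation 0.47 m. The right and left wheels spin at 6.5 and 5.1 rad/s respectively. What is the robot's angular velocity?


vR = r*wR = 0.07*6.5 = 0.455 m/s
vL = r*wL = 0.07*5.1 = 0.357 m/s
v = (vR+vL)/2 = 0.406 m/s
omega = (vR-vL)/L = 0.2085 rad/s
angular velocity = 0.2085 rad/s


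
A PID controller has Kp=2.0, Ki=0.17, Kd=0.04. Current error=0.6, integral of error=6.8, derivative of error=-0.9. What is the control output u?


u = Kp*e + Ki*int(e) + Kd*de/dt
= 2.0*0.6 + 0.17*6.8 + 0.04*(-0.9)
= 1.2 + 1.156 + -0.036
= 2.32


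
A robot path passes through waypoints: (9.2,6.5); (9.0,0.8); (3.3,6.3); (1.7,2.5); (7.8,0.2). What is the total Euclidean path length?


Segment lengths:
  seg1 = sqrt((-0.2)^2 + (-5.7)^2) = 5.7035
  seg2 = sqrt((-5.7)^2 + (5.5)^2) = 7.9209
  seg3 = sqrt((-1.6)^2 + (-3.8)^2) = 4.1231
  seg4 = sqrt((6.1)^2 + (-2.3)^2) = 6.5192
Total = 24.2667


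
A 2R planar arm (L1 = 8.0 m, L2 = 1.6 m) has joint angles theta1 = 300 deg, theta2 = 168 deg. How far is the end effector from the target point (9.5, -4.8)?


End effector via forward kinematics:
x = L1*cos(t1) + L2*cos(t1+t2) = 3.5056
y = L1*sin(t1) + L2*sin(t1+t2) = -5.4065
Distance to target:
d = sqrt((9.5 - 3.5056)^2 + (-4.8 - -5.4065)^2)
= sqrt(35.9332 + 0.3679)
= 6.025 m


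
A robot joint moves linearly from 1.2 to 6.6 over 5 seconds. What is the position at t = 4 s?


s = t/T = 4/5 = 0.8
p(t) = p0 + (pf-p0)*s
= 1.2 + (6.6 - 1.2) * 0.8
= 5.52


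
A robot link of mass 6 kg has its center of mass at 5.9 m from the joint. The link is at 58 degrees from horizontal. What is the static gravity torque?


tau = m*g*L*cos(angle)
= 6 * 9.81 * 5.9 * cos(58 deg)
= 6 * 9.81 * 5.9 * 0.5299
= 184.0272 Nm


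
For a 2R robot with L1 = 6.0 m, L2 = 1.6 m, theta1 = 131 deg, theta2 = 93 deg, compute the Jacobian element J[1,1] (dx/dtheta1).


J[1,1] = -L1*sin(t1) - L2*sin(t1+t2)
= -6.0*sin(131) - 1.6*sin(224)
= -3.4168


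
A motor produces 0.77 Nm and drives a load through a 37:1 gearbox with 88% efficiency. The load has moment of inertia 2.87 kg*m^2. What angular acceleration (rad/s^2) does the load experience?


tau_out = tau_motor * N * eta
= 0.77 * 37 * 0.88 = 25.0712 Nm
alpha = tau_out / I = 25.0712 / 2.87
= 8.7356 rad/s^2


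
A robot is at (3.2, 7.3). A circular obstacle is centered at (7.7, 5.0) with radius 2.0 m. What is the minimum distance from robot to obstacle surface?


center_dist = sqrt((3.2-7.7)^2 + (7.3-5.0)^2)
= sqrt(20.25 + 5.29)
= 5.0537
min_dist = center_dist - radius = 5.0537 - 2.0 = 3.0537 m


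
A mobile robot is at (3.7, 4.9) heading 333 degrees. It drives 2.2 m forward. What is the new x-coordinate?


x_new = x0 + d*cos(theta)
= 3.7 + 2.2*cos(333)
= 3.7 + 1.9602
= 5.6602


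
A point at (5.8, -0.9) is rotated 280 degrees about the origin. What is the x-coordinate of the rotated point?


x' = x*cos(theta) - y*sin(theta)
cos(280 deg) = 0.1736, sin(280 deg) = -0.9848
x' = 5.8 * 0.1736 - -0.9 * -0.9848
= 1.0072 - 0.8863
= 0.1208


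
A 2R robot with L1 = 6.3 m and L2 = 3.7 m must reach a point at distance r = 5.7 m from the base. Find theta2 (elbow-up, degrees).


cos(theta2) = (r^2 - L1^2 - L2^2) / (2*L1*L2)
cos(theta2) = (32.49 - 39.69 - 13.69) / 46.62
cos(theta2) = -0.448091
theta2 = 116.6213 degrees


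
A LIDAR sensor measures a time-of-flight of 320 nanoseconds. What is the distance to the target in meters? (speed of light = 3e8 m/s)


tof = 320 ns = 3.2e-07 s
dist = c * tof / 2
= 3e8 * 3.2e-07 / 2
= 48.0 m


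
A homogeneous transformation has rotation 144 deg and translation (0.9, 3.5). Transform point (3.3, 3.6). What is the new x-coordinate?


x' = cos(theta)*px - sin(theta)*py + tx
= -0.809*3.3 - 0.5878*3.6 + 0.9
= -3.8858


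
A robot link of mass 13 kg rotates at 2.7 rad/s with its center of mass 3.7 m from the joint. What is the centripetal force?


F = m * omega^2 * r
= 13 * 2.7^2 * 3.7
= 13 * 7.29 * 3.7
= 350.649 N


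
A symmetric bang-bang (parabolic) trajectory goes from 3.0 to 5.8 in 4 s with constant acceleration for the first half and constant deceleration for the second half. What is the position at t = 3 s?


Symmetric rest-to-rest: each phase covers (pf-p0)/2 in time T/2. 0.5*a*(T/2)^2 = (pf-p0)/2 => a = 4*(pf-p0)/T^2
a = 4*(5.8-3.0)/4^2 = 0.7
t = 3 is in the deceleration phase (t > T/2).
p = pf - 0.5*a*(T-t)^2 = 5.8 - 0.5*0.7*1^2
= 5.45


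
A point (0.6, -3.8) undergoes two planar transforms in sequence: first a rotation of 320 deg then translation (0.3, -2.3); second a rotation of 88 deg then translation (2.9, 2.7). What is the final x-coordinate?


After transform 1:
x1 = cos(320)*0.6 - sin(320)*-3.8 + 0.3 = -1.683
y1 = sin(320)*0.6 + cos(320)*-3.8 + -2.3 = -5.5966
After transform 2:
x2 = cos(88)*-1.683 - sin(88)*-5.5966 + 2.9
= 8.4345


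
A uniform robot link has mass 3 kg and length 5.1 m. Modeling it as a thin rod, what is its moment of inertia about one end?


I = (1/3) * m * L^2
= (1/3) * 3 * 5.1^2
= 0.333333 * 3 * 26.01
= 26.01 kg*m^2


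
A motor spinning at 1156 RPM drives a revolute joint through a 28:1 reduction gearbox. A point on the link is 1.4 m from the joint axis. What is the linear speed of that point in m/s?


omega_motor = 1156 * 2*pi/60 = 121.056 rad/s
omega_joint = omega_motor / 28 = 4.3234 rad/s
v = omega_joint * r = 4.3234 * 1.4
= 6.0528 m/s


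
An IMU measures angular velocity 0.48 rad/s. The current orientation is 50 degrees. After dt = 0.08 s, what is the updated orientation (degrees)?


delta_theta = w * dt = 0.48 * 0.08 = 0.0384 rad
= 2.2002 deg
theta_new = 50 + 2.2002 = 52.2002 deg


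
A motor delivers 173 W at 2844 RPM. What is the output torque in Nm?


omega = 2844 * 2*pi/60 = 297.823 rad/s
tau = P / omega = 173 / 297.823
= 0.5809 Nm


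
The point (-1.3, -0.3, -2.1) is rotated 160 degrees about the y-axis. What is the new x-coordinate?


Rotation about y-axis: x' = x*cos(theta) + z*sin(theta)
= -1.3 * -0.9397 + -2.1 * 0.342
= 0.5034


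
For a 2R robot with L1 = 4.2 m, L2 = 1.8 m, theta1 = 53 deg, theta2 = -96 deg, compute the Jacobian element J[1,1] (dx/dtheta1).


J[1,1] = -L1*sin(t1) - L2*sin(t1+t2)
= -4.2*sin(53) - 1.8*sin(-43)
= -2.1267


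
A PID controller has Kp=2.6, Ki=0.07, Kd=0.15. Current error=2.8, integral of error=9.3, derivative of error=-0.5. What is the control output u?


u = Kp*e + Ki*int(e) + Kd*de/dt
= 2.6*2.8 + 0.07*9.3 + 0.15*(-0.5)
= 7.28 + 0.651 + -0.075
= 7.856


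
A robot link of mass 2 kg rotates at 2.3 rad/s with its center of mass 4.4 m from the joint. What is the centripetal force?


F = m * omega^2 * r
= 2 * 2.3^2 * 4.4
= 2 * 5.29 * 4.4
= 46.552 N


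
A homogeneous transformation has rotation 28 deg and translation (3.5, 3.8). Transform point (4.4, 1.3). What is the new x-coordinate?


x' = cos(theta)*px - sin(theta)*py + tx
= 0.8829*4.4 - 0.4695*1.3 + 3.5
= 6.7747


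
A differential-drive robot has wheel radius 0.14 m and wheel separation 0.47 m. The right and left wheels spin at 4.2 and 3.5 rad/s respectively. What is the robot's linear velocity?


vR = r*wR = 0.14*4.2 = 0.588 m/s
vL = r*wL = 0.14*3.5 = 0.49 m/s
v = (vR+vL)/2 = 0.539 m/s
omega = (vR-vL)/L = 0.2085 rad/s
linear velocity = 0.539 m/s


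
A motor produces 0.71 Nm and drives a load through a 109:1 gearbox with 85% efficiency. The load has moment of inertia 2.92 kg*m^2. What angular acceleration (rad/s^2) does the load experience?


tau_out = tau_motor * N * eta
= 0.71 * 109 * 0.85 = 65.7815 Nm
alpha = tau_out / I = 65.7815 / 2.92
= 22.5279 rad/s^2


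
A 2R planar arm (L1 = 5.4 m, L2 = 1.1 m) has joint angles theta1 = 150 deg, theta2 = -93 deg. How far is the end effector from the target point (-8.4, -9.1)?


End effector via forward kinematics:
x = L1*cos(t1) + L2*cos(t1+t2) = -4.0774
y = L1*sin(t1) + L2*sin(t1+t2) = 3.6225
Distance to target:
d = sqrt((-8.4 - -4.0774)^2 + (-9.1 - 3.6225)^2)
= sqrt(18.6846 + 161.863)
= 13.4368 m


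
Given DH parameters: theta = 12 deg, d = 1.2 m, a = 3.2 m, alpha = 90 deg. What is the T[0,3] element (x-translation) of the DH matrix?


T[0,3] = a * cos(theta)
= 3.2 * cos(12 deg)
= 3.2 * 0.9781
= 3.1301


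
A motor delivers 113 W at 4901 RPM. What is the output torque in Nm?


omega = 4901 * 2*pi/60 = 513.2315 rad/s
tau = P / omega = 113 / 513.2315
= 0.2202 Nm


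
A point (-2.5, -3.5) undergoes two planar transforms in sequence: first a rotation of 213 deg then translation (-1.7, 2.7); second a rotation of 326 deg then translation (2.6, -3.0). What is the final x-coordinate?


After transform 1:
x1 = cos(213)*-2.5 - sin(213)*-3.5 + -1.7 = -1.5096
y1 = sin(213)*-2.5 + cos(213)*-3.5 + 2.7 = 6.9969
After transform 2:
x2 = cos(326)*-1.5096 - sin(326)*6.9969 + 2.6
= 5.2612


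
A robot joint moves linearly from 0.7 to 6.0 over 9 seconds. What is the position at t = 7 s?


s = t/T = 7/9 = 0.7778
p(t) = p0 + (pf-p0)*s
= 0.7 + (6.0 - 0.7) * 0.7778
= 4.8222


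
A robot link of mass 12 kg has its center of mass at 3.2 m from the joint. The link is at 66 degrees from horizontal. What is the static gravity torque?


tau = m*g*L*cos(angle)
= 12 * 9.81 * 3.2 * cos(66 deg)
= 12 * 9.81 * 3.2 * 0.4067
= 153.2193 Nm


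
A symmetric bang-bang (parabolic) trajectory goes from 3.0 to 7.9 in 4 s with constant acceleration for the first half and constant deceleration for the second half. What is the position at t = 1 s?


Symmetric rest-to-rest: each phase covers (pf-p0)/2 in time T/2. 0.5*a*(T/2)^2 = (pf-p0)/2 => a = 4*(pf-p0)/T^2
a = 4*(7.9-3.0)/4^2 = 1.225
t = 1 is in the acceleration phase (t <= T/2).
p = p0 + 0.5*a*t^2 = 3.0 + 0.5*1.225*1^2
= 3.6125


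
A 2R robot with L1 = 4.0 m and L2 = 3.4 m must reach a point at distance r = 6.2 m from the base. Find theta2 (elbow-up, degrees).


cos(theta2) = (r^2 - L1^2 - L2^2) / (2*L1*L2)
cos(theta2) = (38.44 - 16.0 - 11.56) / 27.2
cos(theta2) = 0.4
theta2 = 66.4218 degrees


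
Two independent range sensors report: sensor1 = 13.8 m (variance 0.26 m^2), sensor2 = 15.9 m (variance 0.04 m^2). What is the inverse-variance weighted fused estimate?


w1 = (1/var1) / (1/var1 + 1/var2)
   = 3.8462 / (3.8462 + 25.0) = 0.1333
w2 = 1 - w1 = 0.8667
fused = w1*s1 + w2*s2 = 1.84 + 13.78
= 15.62 m


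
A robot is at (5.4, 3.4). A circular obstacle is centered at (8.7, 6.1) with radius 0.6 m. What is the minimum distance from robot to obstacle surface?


center_dist = sqrt((5.4-8.7)^2 + (3.4-6.1)^2)
= sqrt(10.89 + 7.29)
= 4.2638
min_dist = center_dist - radius = 4.2638 - 0.6 = 3.6638 m


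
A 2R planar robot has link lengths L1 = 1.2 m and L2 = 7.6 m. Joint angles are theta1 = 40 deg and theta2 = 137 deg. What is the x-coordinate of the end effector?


Convert angles to radians: theta1 = 0.6981, theta2 = 2.3911
x = L1*cos(theta1) + L2*cos(theta1+theta2)
x = 0.9193 + -7.5896
x = -6.6703


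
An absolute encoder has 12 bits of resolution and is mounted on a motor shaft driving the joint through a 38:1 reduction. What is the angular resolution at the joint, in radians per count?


counts = 2^12 = 4096
effective counts at joint = 4096 * 38 = 155648
resolution = 2*pi / 155648
= 4.0368e-05 rad/count


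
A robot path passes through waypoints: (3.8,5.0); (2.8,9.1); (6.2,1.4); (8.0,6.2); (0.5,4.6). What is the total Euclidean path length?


Segment lengths:
  seg1 = sqrt((-1.0)^2 + (4.1)^2) = 4.2202
  seg2 = sqrt((3.4)^2 + (-7.7)^2) = 8.4172
  seg3 = sqrt((1.8)^2 + (4.8)^2) = 5.1264
  seg4 = sqrt((-7.5)^2 + (-1.6)^2) = 7.6688
Total = 25.4326


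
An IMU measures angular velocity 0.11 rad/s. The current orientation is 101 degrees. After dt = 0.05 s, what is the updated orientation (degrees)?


delta_theta = w * dt = 0.11 * 0.05 = 0.0055 rad
= 0.3151 deg
theta_new = 101 + 0.3151 = 101.3151 deg


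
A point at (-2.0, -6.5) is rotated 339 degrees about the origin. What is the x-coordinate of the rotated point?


x' = x*cos(theta) - y*sin(theta)
cos(339 deg) = 0.9336, sin(339 deg) = -0.3584
x' = -2.0 * 0.9336 - -6.5 * -0.3584
= -1.8672 - 2.3294
= -4.1966


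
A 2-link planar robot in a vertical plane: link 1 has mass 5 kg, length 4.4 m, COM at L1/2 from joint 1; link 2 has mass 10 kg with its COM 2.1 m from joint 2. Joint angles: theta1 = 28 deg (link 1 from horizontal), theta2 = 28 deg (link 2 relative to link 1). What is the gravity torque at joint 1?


Horizontal distance from joint 1 to link-1 COM:
  x_c1 = (L1/2)*cos(t1) = 2.2 * 0.8829 = 1.9425 m
Horizontal distance from joint 1 to link-2 COM:
  x_c2 = L1*cos(t1) + Lc2*cos(t1+t2)
       = 4.4*0.8829 + 2.1*0.5592 = 5.0593 m
tau1 = m1*g*x_c1 + m2*g*x_c2
     = 5*9.81*1.9425 + 10*9.81*5.0593
     = 95.2789 + 496.3148
     = 591.5937 Nm


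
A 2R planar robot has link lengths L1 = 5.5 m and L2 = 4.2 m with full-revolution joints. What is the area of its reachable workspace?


r_max = L1 + L2 = 9.7 m
r_min = |L1 - L2| = 1.3 m
Area = pi*(r_max^2 - r_min^2)
= pi*(94.09 - 1.69)
= pi * 92.4
= 290.2832 m^2


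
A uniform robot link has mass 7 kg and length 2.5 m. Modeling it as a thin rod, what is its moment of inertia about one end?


I = (1/3) * m * L^2
= (1/3) * 7 * 2.5^2
= 0.333333 * 7 * 6.25
= 14.5833 kg*m^2


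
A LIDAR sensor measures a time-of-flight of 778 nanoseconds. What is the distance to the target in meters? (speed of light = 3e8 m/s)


tof = 778 ns = 7.78e-07 s
dist = c * tof / 2
= 3e8 * 7.78e-07 / 2
= 116.7 m


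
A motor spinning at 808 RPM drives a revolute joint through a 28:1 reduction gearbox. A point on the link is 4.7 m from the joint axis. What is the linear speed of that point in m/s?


omega_motor = 808 * 2*pi/60 = 84.6136 rad/s
omega_joint = omega_motor / 28 = 3.0219 rad/s
v = omega_joint * r = 3.0219 * 4.7
= 14.203 m/s


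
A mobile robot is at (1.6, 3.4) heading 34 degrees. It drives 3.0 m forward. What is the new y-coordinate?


y_new = y0 + d*sin(theta)
= 3.4 + 3.0*sin(34)
= 3.4 + 1.6776
= 5.0776


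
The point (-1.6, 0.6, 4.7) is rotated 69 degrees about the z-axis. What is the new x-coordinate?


Rotation about z-axis: x' = x*cos(theta) - y*sin(theta)
= -1.6 * 0.3584 - 0.6 * 0.9336
= -1.1335


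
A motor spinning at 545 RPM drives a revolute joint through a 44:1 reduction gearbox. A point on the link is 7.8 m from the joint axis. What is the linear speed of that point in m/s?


omega_motor = 545 * 2*pi/60 = 57.0723 rad/s
omega_joint = omega_motor / 44 = 1.2971 rad/s
v = omega_joint * r = 1.2971 * 7.8
= 10.1174 m/s


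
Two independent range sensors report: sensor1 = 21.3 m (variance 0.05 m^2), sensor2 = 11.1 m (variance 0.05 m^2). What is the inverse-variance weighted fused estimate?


w1 = (1/var1) / (1/var1 + 1/var2)
   = 20.0 / (20.0 + 20.0) = 0.5
w2 = 1 - w1 = 0.5
fused = w1*s1 + w2*s2 = 10.65 + 5.55
= 16.2 m


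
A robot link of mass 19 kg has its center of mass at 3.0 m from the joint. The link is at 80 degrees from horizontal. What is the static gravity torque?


tau = m*g*L*cos(angle)
= 19 * 9.81 * 3.0 * cos(80 deg)
= 19 * 9.81 * 3.0 * 0.1736
= 97.0989 Nm


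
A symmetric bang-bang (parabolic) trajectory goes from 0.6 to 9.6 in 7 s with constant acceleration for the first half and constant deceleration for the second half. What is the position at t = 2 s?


Symmetric rest-to-rest: each phase covers (pf-p0)/2 in time T/2. 0.5*a*(T/2)^2 = (pf-p0)/2 => a = 4*(pf-p0)/T^2
a = 4*(9.6-0.6)/7^2 = 0.7347
t = 2 is in the acceleration phase (t <= T/2).
p = p0 + 0.5*a*t^2 = 0.6 + 0.5*0.7347*2^2
= 2.0694


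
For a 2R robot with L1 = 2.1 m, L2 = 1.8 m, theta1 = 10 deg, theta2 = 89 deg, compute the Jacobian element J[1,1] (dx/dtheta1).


J[1,1] = -L1*sin(t1) - L2*sin(t1+t2)
= -2.1*sin(10) - 1.8*sin(99)
= -2.1425


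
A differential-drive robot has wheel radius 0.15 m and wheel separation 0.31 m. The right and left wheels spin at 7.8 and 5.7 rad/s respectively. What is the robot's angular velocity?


vR = r*wR = 0.15*7.8 = 1.17 m/s
vL = r*wL = 0.15*5.7 = 0.855 m/s
v = (vR+vL)/2 = 1.0125 m/s
omega = (vR-vL)/L = 1.0161 rad/s
angular velocity = 1.0161 rad/s


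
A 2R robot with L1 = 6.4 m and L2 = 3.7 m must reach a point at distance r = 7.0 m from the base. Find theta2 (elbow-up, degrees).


cos(theta2) = (r^2 - L1^2 - L2^2) / (2*L1*L2)
cos(theta2) = (49.0 - 40.96 - 13.69) / 47.36
cos(theta2) = -0.119299
theta2 = 96.8516 degrees


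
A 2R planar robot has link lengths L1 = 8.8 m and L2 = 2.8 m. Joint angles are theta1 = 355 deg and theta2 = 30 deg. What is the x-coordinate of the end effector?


Convert angles to radians: theta1 = 6.1959, theta2 = 0.5236
x = L1*cos(theta1) + L2*cos(theta1+theta2)
x = 8.7665 + 2.5377
x = 11.3042


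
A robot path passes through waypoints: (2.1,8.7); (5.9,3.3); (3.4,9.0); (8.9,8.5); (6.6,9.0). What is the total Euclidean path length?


Segment lengths:
  seg1 = sqrt((3.8)^2 + (-5.4)^2) = 6.603
  seg2 = sqrt((-2.5)^2 + (5.7)^2) = 6.2241
  seg3 = sqrt((5.5)^2 + (-0.5)^2) = 5.5227
  seg4 = sqrt((-2.3)^2 + (0.5)^2) = 2.3537
Total = 20.7036


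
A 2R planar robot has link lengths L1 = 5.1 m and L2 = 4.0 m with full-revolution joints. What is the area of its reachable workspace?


r_max = L1 + L2 = 9.1 m
r_min = |L1 - L2| = 1.1 m
Area = pi*(r_max^2 - r_min^2)
= pi*(82.81 - 1.21)
= pi * 81.6
= 256.354 m^2


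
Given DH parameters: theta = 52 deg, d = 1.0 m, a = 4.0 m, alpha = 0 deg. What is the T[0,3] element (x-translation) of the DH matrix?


T[0,3] = a * cos(theta)
= 4.0 * cos(52 deg)
= 4.0 * 0.6157
= 2.4626


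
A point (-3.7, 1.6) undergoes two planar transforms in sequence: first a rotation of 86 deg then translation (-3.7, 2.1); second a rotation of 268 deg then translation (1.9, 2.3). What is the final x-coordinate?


After transform 1:
x1 = cos(86)*-3.7 - sin(86)*1.6 + -3.7 = -5.5542
y1 = sin(86)*-3.7 + cos(86)*1.6 + 2.1 = -1.4794
After transform 2:
x2 = cos(268)*-5.5542 - sin(268)*-1.4794 + 1.9
= 0.6154


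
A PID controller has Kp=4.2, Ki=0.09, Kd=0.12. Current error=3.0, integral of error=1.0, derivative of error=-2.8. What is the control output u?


u = Kp*e + Ki*int(e) + Kd*de/dt
= 4.2*3.0 + 0.09*1.0 + 0.12*(-2.8)
= 12.6 + 0.09 + -0.336
= 12.354


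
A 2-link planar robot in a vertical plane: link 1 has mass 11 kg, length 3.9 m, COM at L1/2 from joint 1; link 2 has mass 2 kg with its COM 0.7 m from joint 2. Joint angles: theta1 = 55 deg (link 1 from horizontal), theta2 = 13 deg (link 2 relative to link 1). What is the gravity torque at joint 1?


Horizontal distance from joint 1 to link-1 COM:
  x_c1 = (L1/2)*cos(t1) = 1.95 * 0.5736 = 1.1185 m
Horizontal distance from joint 1 to link-2 COM:
  x_c2 = L1*cos(t1) + Lc2*cos(t1+t2)
       = 3.9*0.5736 + 0.7*0.3746 = 2.4992 m
tau1 = m1*g*x_c1 + m2*g*x_c2
     = 11*9.81*1.1185 + 2*9.81*2.4992
     = 120.6945 + 49.0338
     = 169.7283 Nm


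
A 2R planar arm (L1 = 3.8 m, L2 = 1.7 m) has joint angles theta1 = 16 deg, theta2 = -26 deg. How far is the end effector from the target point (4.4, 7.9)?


End effector via forward kinematics:
x = L1*cos(t1) + L2*cos(t1+t2) = 5.327
y = L1*sin(t1) + L2*sin(t1+t2) = 0.7522
Distance to target:
d = sqrt((4.4 - 5.327)^2 + (7.9 - 0.7522)^2)
= sqrt(0.8593 + 51.0908)
= 7.2076 m


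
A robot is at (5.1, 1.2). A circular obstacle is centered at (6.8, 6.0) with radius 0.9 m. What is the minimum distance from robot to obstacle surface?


center_dist = sqrt((5.1-6.8)^2 + (1.2-6.0)^2)
= sqrt(2.89 + 23.04)
= 5.0922
min_dist = center_dist - radius = 5.0922 - 0.9 = 4.1922 m


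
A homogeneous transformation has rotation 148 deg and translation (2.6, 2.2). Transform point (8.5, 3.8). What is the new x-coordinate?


x' = cos(theta)*px - sin(theta)*py + tx
= -0.848*8.5 - 0.5299*3.8 + 2.6
= -6.6221


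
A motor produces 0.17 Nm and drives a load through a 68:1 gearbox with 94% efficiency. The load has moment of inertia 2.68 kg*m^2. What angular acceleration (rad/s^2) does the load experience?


tau_out = tau_motor * N * eta
= 0.17 * 68 * 0.94 = 10.8664 Nm
alpha = tau_out / I = 10.8664 / 2.68
= 4.0546 rad/s^2


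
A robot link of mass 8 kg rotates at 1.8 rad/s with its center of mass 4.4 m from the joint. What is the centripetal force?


F = m * omega^2 * r
= 8 * 1.8^2 * 4.4
= 8 * 3.24 * 4.4
= 114.048 N


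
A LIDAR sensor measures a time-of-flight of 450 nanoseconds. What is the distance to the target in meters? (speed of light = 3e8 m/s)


tof = 450 ns = 4.5e-07 s
dist = c * tof / 2
= 3e8 * 4.5e-07 / 2
= 67.5 m


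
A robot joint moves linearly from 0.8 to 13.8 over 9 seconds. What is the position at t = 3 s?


s = t/T = 3/9 = 0.3333
p(t) = p0 + (pf-p0)*s
= 0.8 + (13.8 - 0.8) * 0.3333
= 5.1333


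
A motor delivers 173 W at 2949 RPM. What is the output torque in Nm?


omega = 2949 * 2*pi/60 = 308.8186 rad/s
tau = P / omega = 173 / 308.8186
= 0.5602 Nm


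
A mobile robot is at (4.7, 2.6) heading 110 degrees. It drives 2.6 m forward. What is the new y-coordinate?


y_new = y0 + d*sin(theta)
= 2.6 + 2.6*sin(110)
= 2.6 + 2.4432
= 5.0432


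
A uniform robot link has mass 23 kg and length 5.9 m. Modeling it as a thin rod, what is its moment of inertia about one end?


I = (1/3) * m * L^2
= (1/3) * 23 * 5.9^2
= 0.333333 * 23 * 34.81
= 266.8767 kg*m^2


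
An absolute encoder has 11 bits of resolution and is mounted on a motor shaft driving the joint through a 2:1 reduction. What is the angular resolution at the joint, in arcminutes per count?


counts = 2^11 = 2048
effective counts at joint = 2048 * 2 = 4096
resolution = 360*60 / 4096
= 5.2734 arcmin/count


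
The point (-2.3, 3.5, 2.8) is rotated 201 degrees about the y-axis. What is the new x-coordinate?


Rotation about y-axis: x' = x*cos(theta) + z*sin(theta)
= -2.3 * -0.9336 + 2.8 * -0.3584
= 1.1438


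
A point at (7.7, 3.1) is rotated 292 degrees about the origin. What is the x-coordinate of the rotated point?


x' = x*cos(theta) - y*sin(theta)
cos(292 deg) = 0.3746, sin(292 deg) = -0.9272
x' = 7.7 * 0.3746 - 3.1 * -0.9272
= 2.8845 - -2.8743
= 5.7587


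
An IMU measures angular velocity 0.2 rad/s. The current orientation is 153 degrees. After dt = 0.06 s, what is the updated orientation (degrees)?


delta_theta = w * dt = 0.2 * 0.06 = 0.012 rad
= 0.6875 deg
theta_new = 153 + 0.6875 = 153.6875 deg


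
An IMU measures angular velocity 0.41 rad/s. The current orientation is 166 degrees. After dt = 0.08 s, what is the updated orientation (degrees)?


delta_theta = w * dt = 0.41 * 0.08 = 0.0328 rad
= 1.8793 deg
theta_new = 166 + 1.8793 = 167.8793 deg


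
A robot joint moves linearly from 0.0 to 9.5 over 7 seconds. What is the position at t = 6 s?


s = t/T = 6/7 = 0.8571
p(t) = p0 + (pf-p0)*s
= 0.0 + (9.5 - 0.0) * 0.8571
= 8.1429


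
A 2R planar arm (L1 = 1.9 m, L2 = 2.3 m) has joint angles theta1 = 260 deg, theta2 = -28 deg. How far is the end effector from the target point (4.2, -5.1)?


End effector via forward kinematics:
x = L1*cos(t1) + L2*cos(t1+t2) = -1.746
y = L1*sin(t1) + L2*sin(t1+t2) = -3.6836
Distance to target:
d = sqrt((4.2 - -1.746)^2 + (-5.1 - -3.6836)^2)
= sqrt(35.3544 + 2.0063)
= 6.1123 m


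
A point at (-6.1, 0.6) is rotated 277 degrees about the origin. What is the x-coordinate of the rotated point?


x' = x*cos(theta) - y*sin(theta)
cos(277 deg) = 0.1219, sin(277 deg) = -0.9925
x' = -6.1 * 0.1219 - 0.6 * -0.9925
= -0.7434 - -0.5955
= -0.1479


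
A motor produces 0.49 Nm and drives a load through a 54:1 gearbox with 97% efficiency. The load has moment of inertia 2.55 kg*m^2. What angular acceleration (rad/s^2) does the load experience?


tau_out = tau_motor * N * eta
= 0.49 * 54 * 0.97 = 25.6662 Nm
alpha = tau_out / I = 25.6662 / 2.55
= 10.0652 rad/s^2


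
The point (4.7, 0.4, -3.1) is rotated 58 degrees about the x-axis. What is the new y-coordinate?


Rotation about x-axis: y' = y*cos(theta) - z*sin(theta)
= 0.4 * 0.5299 - -3.1 * 0.848
= 2.8409


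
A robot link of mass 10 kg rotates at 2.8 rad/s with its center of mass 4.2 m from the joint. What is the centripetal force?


F = m * omega^2 * r
= 10 * 2.8^2 * 4.2
= 10 * 7.84 * 4.2
= 329.28 N


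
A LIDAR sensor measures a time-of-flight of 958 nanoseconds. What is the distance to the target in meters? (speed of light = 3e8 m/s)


tof = 958 ns = 9.58e-07 s
dist = c * tof / 2
= 3e8 * 9.58e-07 / 2
= 143.7 m


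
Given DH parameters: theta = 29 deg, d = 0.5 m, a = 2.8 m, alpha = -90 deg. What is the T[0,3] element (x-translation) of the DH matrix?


T[0,3] = a * cos(theta)
= 2.8 * cos(29 deg)
= 2.8 * 0.8746
= 2.4489


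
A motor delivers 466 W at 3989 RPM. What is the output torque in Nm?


omega = 3989 * 2*pi/60 = 417.7271 rad/s
tau = P / omega = 466 / 417.7271
= 1.1156 Nm


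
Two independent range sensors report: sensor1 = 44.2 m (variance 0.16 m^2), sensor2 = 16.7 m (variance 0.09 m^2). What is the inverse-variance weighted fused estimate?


w1 = (1/var1) / (1/var1 + 1/var2)
   = 6.25 / (6.25 + 11.1111) = 0.36
w2 = 1 - w1 = 0.64
fused = w1*s1 + w2*s2 = 15.912 + 10.688
= 26.6 m


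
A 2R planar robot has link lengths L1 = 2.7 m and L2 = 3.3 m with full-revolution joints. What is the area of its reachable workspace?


r_max = L1 + L2 = 6.0 m
r_min = |L1 - L2| = 0.6 m
Area = pi*(r_max^2 - r_min^2)
= pi*(36.0 - 0.36)
= pi * 35.64
= 111.9664 m^2


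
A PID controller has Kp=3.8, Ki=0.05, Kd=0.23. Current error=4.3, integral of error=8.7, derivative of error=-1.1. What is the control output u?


u = Kp*e + Ki*int(e) + Kd*de/dt
= 3.8*4.3 + 0.05*8.7 + 0.23*(-1.1)
= 16.34 + 0.435 + -0.253
= 16.522


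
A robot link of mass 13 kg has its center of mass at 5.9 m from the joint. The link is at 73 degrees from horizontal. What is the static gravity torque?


tau = m*g*L*cos(angle)
= 13 * 9.81 * 5.9 * cos(73 deg)
= 13 * 9.81 * 5.9 * 0.2924
= 219.9884 Nm


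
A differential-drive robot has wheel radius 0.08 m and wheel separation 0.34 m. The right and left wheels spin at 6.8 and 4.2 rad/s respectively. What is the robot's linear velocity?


vR = r*wR = 0.08*6.8 = 0.544 m/s
vL = r*wL = 0.08*4.2 = 0.336 m/s
v = (vR+vL)/2 = 0.44 m/s
omega = (vR-vL)/L = 0.6118 rad/s
linear velocity = 0.44 m/s
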